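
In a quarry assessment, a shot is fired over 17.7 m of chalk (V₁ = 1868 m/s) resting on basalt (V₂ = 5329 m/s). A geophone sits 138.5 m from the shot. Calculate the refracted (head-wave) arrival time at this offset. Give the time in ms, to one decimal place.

θ_c = arcsin(V₁/V₂) = arcsin(1868/5329) = 20.52°, cos θ_c = 0.9365.
Intercept time tᵢ = 2h cos θ_c / V₁ = 2·17.7·0.9365/1868 = 0.01775 s.
t = x/V₂ + tᵢ = 138.5/5329 + 0.01775 = 0.04374 s.

43.7 ms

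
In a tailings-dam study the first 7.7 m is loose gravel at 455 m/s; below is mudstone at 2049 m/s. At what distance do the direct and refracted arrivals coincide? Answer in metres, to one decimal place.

19.3 m

x_cross = 2h·√((V₂+V₁)/(V₂−V₁)).
(V₂+V₁)/(V₂−V₁) = (2049+455)/(2049−455) = 1.5709; √ = 1.2534.
x_cross = 2·7.7·1.2534 = 19.30 m.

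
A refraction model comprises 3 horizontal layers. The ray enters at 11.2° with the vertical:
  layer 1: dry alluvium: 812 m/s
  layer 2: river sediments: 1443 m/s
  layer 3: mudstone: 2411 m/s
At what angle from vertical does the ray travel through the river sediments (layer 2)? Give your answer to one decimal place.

20.2°

Ray parameter p = sin 11.2° / 812 = 2.3920e-04 s/m.
sin θ_2 = p·V_2 = 2.3920e-04 × 1443 = 0.3452.
θ_2 = 20.19° from the vertical.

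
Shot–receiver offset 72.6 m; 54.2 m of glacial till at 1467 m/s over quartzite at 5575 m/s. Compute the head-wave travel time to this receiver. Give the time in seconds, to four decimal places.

t = x/V₂ + 2h·√(V₂²−V₁²)/(V₁V₂).
√(V₂²−V₁²) = √(5575²−1467²) = 5378.5 m/s; delay term = 2·54.2·5378.5/(1467·5575) = 0.07129 s.
t = 72.6/5575 + 0.07129 = 0.08431 s.

0.0843 s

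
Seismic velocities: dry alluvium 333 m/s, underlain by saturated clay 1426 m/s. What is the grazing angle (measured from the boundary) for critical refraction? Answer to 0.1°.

76.5°

Critical incidence: sin θ_c = V₁/V₂ = 333/1426 = 0.2335.
θ_c = arcsin 0.2335 = 13.50°.
Measured from the interface: 90° − 13.50° = 76.50°.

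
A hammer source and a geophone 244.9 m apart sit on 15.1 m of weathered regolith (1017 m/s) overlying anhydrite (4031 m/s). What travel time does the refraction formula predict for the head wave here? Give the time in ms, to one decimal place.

89.5 ms

θ_c = arcsin(V₁/V₂) = arcsin(1017/4031) = 14.61°, cos θ_c = 0.9677.
Intercept time tᵢ = 2h cos θ_c / V₁ = 2·15.1·0.9677/1017 = 0.02873 s.
t = x/V₂ + tᵢ = 244.9/4031 + 0.02873 = 0.08949 s.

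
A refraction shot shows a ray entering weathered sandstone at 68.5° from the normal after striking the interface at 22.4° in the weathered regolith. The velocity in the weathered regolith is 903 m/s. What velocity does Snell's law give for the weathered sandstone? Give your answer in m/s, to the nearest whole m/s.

Snell's law: sin 22.4°/V₁ = sin 68.5°/V₂.
V₂ = V₁·sin 68.5°/sin 22.4° = 903 × 2.4416 = 2204.76 m/s.

2205 m/s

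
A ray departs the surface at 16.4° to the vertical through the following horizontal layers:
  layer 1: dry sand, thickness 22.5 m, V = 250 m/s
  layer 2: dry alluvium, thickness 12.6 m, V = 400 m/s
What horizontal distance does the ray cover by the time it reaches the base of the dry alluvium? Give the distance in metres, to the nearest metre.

Ray parameter p = sin 16.4° / 250 m/s = 1.1294e-03 s/m.
Layer 1: θ = 16.40°; offset = 22.5·tan 16.40° = 6.622 m.
Layer 2: sin θ = p·400 = 0.4517 → θ = 26.86°; offset = 12.6·tan 26.86° = 6.380 m.
Summing the layer offsets gives 13.002 m.

13 m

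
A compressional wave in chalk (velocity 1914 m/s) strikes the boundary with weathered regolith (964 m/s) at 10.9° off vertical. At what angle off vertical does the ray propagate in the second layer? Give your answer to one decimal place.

Snell's law: sin θ₂ = (V₂/V₁)·sin θ₁ = (964/1914)·sin 10.9° = 0.0952.
θ₂ = arcsin 0.0952 = 5.47° from the normal.

5.5°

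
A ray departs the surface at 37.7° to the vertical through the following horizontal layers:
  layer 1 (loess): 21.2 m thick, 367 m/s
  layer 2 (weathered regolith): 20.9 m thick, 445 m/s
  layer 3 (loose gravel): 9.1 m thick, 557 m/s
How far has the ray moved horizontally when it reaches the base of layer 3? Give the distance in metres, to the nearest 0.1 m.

62.2 m

Apply Snell's law at each interface; in layer i the horizontal offset is hᵢ·tan θᵢ.
Layer 1: θ = 37.70°; offset = 21.2·tan 37.70° = 16.385 m.
Layer 2: sin θ = 445·sin 37.7°/367 = 0.7415, θ = 47.86°; offset = 20.9·tan 47.86° = 23.097 m.
Layer 3: sin θ = 557·sin 37.7°/367 = 0.9281, θ = 68.14°; offset = 9.1·tan 68.14° = 22.687 m.
Total horizontal offset = 62.170 m.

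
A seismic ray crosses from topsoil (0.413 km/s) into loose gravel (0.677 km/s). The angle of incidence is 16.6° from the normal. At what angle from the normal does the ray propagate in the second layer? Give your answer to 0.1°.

Snell's law: sin θ₂ = (V₂/V₁)·sin θ₁ = (0.677/0.413)·sin 16.6° = 0.4683.
θ₂ = sin⁻¹(0.4683) = 27.92° (from vertical).

27.9°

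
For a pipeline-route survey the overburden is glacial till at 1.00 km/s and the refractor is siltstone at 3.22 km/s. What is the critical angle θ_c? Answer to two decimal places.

18.09°

At critical incidence the refracted ray runs along the interface (θ₂ = 90°), so sin θ_c = V₁/V₂.
θ_c = arcsin(1.00/3.22) = arcsin 0.3106 = 18.09°.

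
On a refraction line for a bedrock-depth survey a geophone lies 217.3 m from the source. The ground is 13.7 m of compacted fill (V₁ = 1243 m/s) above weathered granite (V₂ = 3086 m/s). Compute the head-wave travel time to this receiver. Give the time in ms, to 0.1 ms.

θ_c = arcsin(V₁/V₂) = arcsin(1243/3086) = 23.75°, cos θ_c = 0.9153.
Intercept time tᵢ = 2h cos θ_c / V₁ = 2·13.7·0.9153/1243 = 0.02018 s.
t = x/V₂ + tᵢ = 217.3/3086 + 0.02018 = 0.09059 s.

90.6 ms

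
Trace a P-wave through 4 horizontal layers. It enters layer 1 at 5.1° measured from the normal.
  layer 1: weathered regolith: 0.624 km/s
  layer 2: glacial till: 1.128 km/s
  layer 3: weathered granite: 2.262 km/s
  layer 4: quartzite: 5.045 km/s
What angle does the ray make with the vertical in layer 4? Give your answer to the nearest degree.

46°

Snell's law across each interface conserves sin θ / V, so sin θ_4 = V_4·sin θ₁/V₁.
sin θ_4 = 5.045 × sin 5.1° / 0.624 = 0.7187.
θ_4 = 45.95° from the vertical.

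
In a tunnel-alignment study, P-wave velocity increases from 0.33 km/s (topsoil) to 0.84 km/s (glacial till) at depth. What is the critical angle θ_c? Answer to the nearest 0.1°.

At critical incidence the refracted ray runs along the interface (θ₂ = 90°), so sin θ_c = V₁/V₂.
θ_c = arcsin(0.33/0.84) = arcsin 0.3929 = 23.13°.

23.1°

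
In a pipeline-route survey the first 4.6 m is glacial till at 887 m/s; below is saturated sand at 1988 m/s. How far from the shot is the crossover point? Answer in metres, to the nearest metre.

15 m

x_cross = 2h·√((V₂+V₁)/(V₂−V₁)).
(V₂+V₁)/(V₂−V₁) = (1988+887)/(1988−887) = 2.6113; √ = 1.6159.
x_cross = 2·4.6·1.6159 = 14.87 m.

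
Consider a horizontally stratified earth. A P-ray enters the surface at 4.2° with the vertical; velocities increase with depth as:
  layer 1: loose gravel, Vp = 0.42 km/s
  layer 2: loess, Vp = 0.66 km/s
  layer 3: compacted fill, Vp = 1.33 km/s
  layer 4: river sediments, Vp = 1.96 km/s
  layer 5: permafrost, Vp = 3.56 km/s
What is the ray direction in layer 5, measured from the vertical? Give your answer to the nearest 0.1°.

38.4°

Snell's law across each interface conserves sin θ / V, so sin θ_5 = V_5·sin θ₁/V₁.
sin θ_5 = 3.56 × sin 4.2° / 0.42 = 0.6208.
θ_5 = arcsin 0.6208 = 38.37°.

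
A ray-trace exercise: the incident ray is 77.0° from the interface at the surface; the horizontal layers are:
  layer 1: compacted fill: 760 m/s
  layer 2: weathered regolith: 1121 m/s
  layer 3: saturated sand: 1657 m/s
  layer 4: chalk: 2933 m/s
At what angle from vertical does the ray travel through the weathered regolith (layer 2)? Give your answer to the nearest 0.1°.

From the normal: θ₁ = 90° − 77.0° = 13.0°.
Ray parameter p = sin 13.0° / 760 = 2.9599e-04 s/m.
sin θ_2 = p·V_2 = 2.9599e-04 × 1121 = 0.3318.
θ_2 = arcsin 0.3318 = 19.38°.

19.4°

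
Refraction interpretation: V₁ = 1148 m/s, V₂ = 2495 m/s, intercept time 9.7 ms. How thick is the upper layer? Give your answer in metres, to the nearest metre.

θ_c = arcsin(1148/2495) = 27.39°; cos θ_c = 0.8879.
tᵢ = 2h cos θ_c/V₁ ⇒ h = tᵢ·V₁/(2 cos θ_c) = 0.0097·1148/(2·0.8879) = 6.27 m.

6 m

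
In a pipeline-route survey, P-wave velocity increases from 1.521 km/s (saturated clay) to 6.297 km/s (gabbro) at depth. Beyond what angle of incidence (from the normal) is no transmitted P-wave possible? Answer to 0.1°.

14.0°

At critical incidence the refracted ray runs along the interface (θ₂ = 90°), so sin θ_c = V₁/V₂.
θ_c = arcsin(1.521/6.297) = arcsin 0.2415 = 13.98°.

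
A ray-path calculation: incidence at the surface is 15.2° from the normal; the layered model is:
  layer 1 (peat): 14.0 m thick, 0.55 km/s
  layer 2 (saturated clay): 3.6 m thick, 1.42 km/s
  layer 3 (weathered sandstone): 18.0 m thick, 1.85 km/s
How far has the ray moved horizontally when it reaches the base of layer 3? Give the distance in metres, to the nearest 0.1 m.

40.8 m

Apply Snell's law at each interface; in layer i the horizontal offset is hᵢ·tan θᵢ.
Layer 1: θ = 15.20°; offset = 14.0·tan 15.20° = 3.804 m.
Layer 2: sin θ = 1.42·sin 15.2°/0.55 = 0.6769, θ = 42.60°; offset = 3.6·tan 42.60° = 3.311 m.
Layer 3: sin θ = 1.85·sin 15.2°/0.55 = 0.8819, θ = 61.87°; offset = 18.0·tan 61.87° = 33.674 m.
Σ offsets = 40.788 m.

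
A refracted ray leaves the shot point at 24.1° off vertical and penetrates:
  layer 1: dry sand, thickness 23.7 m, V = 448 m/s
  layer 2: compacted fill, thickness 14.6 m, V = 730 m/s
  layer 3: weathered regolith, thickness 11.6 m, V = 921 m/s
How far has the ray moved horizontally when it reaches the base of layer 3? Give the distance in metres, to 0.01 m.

Apply Snell's law at each interface; in layer i the horizontal offset is hᵢ·tan θᵢ.
Layer 1: θ = 24.10°; offset = 23.7·tan 24.10° = 10.6015 m.
Layer 2: sin θ = 730·sin 24.1°/448 = 0.6654, θ = 41.71°; offset = 14.6·tan 41.71° = 13.0127 m.
Layer 3: sin θ = 921·sin 24.1°/448 = 0.8394, θ = 57.08°; offset = 11.6·tan 57.08° = 17.9184 m.
Total horizontal offset = 41.5326 m.

41.53 m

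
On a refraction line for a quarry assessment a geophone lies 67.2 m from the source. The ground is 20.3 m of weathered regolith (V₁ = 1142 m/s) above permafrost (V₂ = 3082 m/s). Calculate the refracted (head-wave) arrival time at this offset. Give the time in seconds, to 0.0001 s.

0.0548 s

t = x/V₂ + 2h·√(V₂²−V₁²)/(V₁V₂).
√(V₂²−V₁²) = √(3082²−1142²) = 2862.6 m/s; delay term = 2·20.3·2862.6/(1142·3082) = 0.03302 s.
t = 67.2/3082 + 0.03302 = 0.05483 s.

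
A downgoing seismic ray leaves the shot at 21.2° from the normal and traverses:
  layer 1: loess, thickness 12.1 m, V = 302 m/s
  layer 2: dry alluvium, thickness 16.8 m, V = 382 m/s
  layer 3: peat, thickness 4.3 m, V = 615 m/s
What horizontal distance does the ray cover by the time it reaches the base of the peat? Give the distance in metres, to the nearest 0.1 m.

Ray parameter p = sin 21.2° / 302 m/s = 1.1974e-03 s/m.
Layer 1: θ = 21.20°; offset = 12.1·tan 21.20° = 4.693 m.
Layer 2: sin θ = p·382 = 0.4574 → θ = 27.22°; offset = 16.8·tan 27.22° = 8.642 m.
Layer 3: sin θ = p·615 = 0.7364 → θ = 47.43°; offset = 4.3·tan 47.43° = 4.681 m.
Total horizontal offset = 18.016 m.

18.0 m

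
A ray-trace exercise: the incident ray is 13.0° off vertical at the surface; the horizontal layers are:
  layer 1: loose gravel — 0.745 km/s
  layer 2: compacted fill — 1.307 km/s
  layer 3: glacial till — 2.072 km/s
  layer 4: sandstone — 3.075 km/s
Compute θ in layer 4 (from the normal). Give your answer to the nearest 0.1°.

68.2°

Snell's law across each interface conserves sin θ / V, so sin θ_4 = V_4·sin θ₁/V₁.
sin θ_4 = 3.075 × sin 13.0° / 0.745 = 0.9285.
θ_4 = 68.20° from the vertical.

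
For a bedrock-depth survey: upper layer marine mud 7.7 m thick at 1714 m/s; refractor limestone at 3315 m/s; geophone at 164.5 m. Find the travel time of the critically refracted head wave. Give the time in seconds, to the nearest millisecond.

θ_c = arcsin(V₁/V₂) = arcsin(1714/3315) = 31.13°, cos θ_c = 0.8560.
Intercept time tᵢ = 2h cos θ_c / V₁ = 2·7.7·0.8560/1714 = 0.00769 s.
t = x/V₂ + tᵢ = 164.5/3315 + 0.00769 = 0.05731 s.

0.057 s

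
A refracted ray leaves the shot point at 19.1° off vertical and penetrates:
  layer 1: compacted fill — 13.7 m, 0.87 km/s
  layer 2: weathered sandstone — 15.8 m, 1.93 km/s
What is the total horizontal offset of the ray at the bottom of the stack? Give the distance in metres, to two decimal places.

Apply Snell's law at each interface; in layer i the horizontal offset is hᵢ·tan θᵢ.
Layer 1: θ = 19.10°; offset = 13.7·tan 19.10° = 4.7441 m.
Layer 2: sin θ = 1.93·sin 19.1°/0.87 = 0.7259, θ = 46.54°; offset = 15.8·tan 46.54° = 16.6751 m.
Σ offsets = 21.4191 m.

21.42 m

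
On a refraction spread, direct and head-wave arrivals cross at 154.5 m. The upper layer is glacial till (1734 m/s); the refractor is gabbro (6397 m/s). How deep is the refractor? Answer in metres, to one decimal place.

58.5 m

x_cross = 2h·√((V₂+V₁)/(V₂−V₁)) → h = x_cross / (2·√((V₂+V₁)/(V₂−V₁))).
√((V₂+V₁)/(V₂−V₁)) = √((6397+1734)/(6397−1734)) = 1.3205.
h = 154.5 / (2·1.3205) = 58.50 m.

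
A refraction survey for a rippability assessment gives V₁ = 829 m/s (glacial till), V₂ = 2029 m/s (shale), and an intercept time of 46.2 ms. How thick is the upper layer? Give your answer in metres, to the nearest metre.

h = tᵢ·V₁·V₂ / (2·√(V₂²−V₁²)).
√(V₂²−V₁²) = √(2029² − 829²) = 1851.9 m/s.
h = 0.0462 s × 829 × 2029 / (2 × 1851.9) = 20.98 m.

21 m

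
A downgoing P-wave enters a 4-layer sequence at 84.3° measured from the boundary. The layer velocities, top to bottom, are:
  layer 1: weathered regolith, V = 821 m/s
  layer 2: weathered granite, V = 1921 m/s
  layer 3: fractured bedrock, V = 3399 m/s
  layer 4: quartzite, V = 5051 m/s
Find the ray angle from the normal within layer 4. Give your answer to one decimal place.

From the normal: θ₁ = 90° − 84.3° = 5.7°.
Ray parameter p = sin 5.7° / 821 = 1.2097e-04 s/m.
sin θ_4 = p·V_4 = 1.2097e-04 × 5051 = 0.6110.
θ_4 = 37.66° from the vertical.

37.7°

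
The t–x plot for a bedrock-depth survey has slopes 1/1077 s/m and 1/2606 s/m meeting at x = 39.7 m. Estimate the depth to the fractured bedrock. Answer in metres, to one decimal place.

12.8 m

x_cross = 2h·√((V₂+V₁)/(V₂−V₁)) → h = x_cross / (2·√((V₂+V₁)/(V₂−V₁))).
√((V₂+V₁)/(V₂−V₁)) = √((2606+1077)/(2606−1077)) = 1.5520.
h = 39.7 / (2·1.5520) = 12.79 m.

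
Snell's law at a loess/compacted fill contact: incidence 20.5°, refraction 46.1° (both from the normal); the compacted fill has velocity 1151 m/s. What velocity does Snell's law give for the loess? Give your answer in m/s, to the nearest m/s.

559 m/s

sin 20.5° = 0.3502; sin 46.1° = 0.7206.
V₁ = V₂·(sin θ₁/sin θ₂) = 1151·(0.3502/0.7206) = 559.42 m/s.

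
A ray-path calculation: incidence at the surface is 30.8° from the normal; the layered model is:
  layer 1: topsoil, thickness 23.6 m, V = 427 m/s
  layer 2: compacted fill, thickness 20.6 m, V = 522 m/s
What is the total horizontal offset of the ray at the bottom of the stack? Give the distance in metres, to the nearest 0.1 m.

30.6 m

p = sin θ₁/V₁ = sin 30.8°/427 = 1.1992e-03 s/m is conserved through the stack.
Layer 1: θ = 30.80°; offset = 23.6·tan 30.80° = 14.068 m.
Layer 2: sin θ = p·522 = 0.6260 → θ = 38.75°; offset = 20.6·tan 38.75° = 16.535 m.
Σ offsets = 30.603 m.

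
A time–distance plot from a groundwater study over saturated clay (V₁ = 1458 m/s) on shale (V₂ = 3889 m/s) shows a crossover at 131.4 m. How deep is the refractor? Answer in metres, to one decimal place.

h = (x_cross/2)·√((V₂−V₁)/(V₂+V₁)).
(V₂−V₁)/(V₂+V₁) = (3889−1458)/(3889+1458) = 0.4546; √ = 0.6743.
h = (131.4/2)·0.6743 = 44.30 m.

44.3 m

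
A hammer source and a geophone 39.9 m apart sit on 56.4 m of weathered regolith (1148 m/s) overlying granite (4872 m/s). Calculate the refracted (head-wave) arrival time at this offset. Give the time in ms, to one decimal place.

103.7 ms

t = x/V₂ + 2h·√(V₂²−V₁²)/(V₁V₂).
√(V₂²−V₁²) = √(4872²−1148²) = 4734.8 m/s; delay term = 2·56.4·4734.8/(1148·4872) = 0.09549 s.
t = 39.9/4872 + 0.09549 = 0.10368 s.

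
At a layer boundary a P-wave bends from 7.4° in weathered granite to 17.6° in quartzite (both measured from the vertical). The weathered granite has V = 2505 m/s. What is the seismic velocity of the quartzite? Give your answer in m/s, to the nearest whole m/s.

sin 7.4° = 0.1288; sin 17.6° = 0.3024.
V₂ = V₁·(sin θ₂/sin θ₁) = 2505·(0.3024/0.1288) = 5880.92 m/s.

5881 m/s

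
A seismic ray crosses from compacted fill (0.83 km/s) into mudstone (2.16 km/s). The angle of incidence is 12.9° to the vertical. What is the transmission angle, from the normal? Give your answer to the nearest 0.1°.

35.5°

sin θ₁/V₁ = sin θ₂/V₂ ⇒ sin θ₂ = 2.16·sin 12.9°/0.83 = 2.16·0.2233/0.83 = 0.5810.
θ₂ = sin⁻¹(0.5810) = 35.52° (from vertical).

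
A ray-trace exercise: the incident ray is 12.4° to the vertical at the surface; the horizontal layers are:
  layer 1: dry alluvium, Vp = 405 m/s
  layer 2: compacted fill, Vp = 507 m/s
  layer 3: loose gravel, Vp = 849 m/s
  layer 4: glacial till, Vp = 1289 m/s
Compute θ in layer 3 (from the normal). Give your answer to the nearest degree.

Snell's law across each interface conserves sin θ / V, so sin θ_3 = V_3·sin θ₁/V₁.
sin θ_3 = 849 × sin 12.4° / 405 = 0.4501.
θ_3 = 26.75° from the vertical.

27°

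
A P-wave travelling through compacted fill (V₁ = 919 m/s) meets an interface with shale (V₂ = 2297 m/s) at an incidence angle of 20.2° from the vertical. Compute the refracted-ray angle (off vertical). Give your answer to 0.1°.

Snell's law: sin θ₂ = (V₂/V₁)·sin θ₁ = (2297/919)·sin 20.2° = 0.8631.
θ₂ = sin⁻¹(0.8631) = 59.66° (from vertical).

59.7°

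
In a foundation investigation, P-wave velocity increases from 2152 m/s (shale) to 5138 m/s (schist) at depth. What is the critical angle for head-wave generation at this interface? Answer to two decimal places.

24.76°

At critical incidence the refracted ray runs along the interface (θ₂ = 90°), so sin θ_c = V₁/V₂.
θ_c = arcsin(2152/5138) = arcsin 0.4188 = 24.76°.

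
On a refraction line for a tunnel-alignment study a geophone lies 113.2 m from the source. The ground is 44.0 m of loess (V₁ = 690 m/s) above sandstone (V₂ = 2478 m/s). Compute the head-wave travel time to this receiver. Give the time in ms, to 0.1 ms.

168.2 ms

t = x/V₂ + 2h·√(V₂²−V₁²)/(V₁V₂).
√(V₂²−V₁²) = √(2478²−690²) = 2380.0 m/s; delay term = 2·44.0·2380.0/(690·2478) = 0.12249 s.
t = 113.2/2478 + 0.12249 = 0.16817 s.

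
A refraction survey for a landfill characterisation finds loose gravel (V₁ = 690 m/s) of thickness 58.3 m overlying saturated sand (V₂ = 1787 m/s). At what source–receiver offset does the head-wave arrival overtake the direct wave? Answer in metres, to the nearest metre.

θ_c = arcsin(690/1787) = 22.71°, so cos θ_c = 0.9224 and tᵢ = 2h cos θ_c/V₁ = 0.1559 s.
At crossover x/V₁ = x/V₂ + tᵢ ⇒ x = tᵢ/(1/V₁ − 1/V₂) = 0.15588/(1.4493e-03 − 5.5960e-04) = 175.21 m.

175 m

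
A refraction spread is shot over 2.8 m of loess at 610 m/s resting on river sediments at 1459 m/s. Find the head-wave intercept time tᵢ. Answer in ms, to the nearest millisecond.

8 ms

θ_c = arcsin(V₁/V₂) = arcsin(610/1459) = 24.71°; cos θ_c = 0.9084.
tᵢ = 2h·cos θ_c / V₁ = 2·2.8·0.9084 / 610 = 0.00834 s.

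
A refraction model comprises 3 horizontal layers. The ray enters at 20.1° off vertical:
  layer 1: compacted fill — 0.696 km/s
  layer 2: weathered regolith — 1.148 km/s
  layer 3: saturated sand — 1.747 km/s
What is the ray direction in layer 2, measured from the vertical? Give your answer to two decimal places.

Snell's law across each interface conserves sin θ / V, so sin θ_2 = V_2·sin θ₁/V₁.
sin θ_2 = 1.148 × sin 20.1° / 0.696 = 0.5668.
θ_2 = 34.53° from the vertical.

34.53°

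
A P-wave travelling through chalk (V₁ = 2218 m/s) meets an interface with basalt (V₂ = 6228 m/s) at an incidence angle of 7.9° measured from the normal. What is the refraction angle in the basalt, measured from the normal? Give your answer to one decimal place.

22.7°

sin θ₁/V₁ = sin θ₂/V₂ ⇒ sin θ₂ = 6228·sin 7.9°/2218 = 6228·0.1374/2218 = 0.3859.
θ₂ = arcsin 0.3859 = 22.70° from the normal.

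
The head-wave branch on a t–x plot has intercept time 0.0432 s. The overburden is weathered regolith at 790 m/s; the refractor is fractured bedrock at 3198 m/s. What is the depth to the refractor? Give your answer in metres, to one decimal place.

θ_c = arcsin(790/3198) = 14.30°; cos θ_c = 0.9690.
tᵢ = 2h cos θ_c/V₁ ⇒ h = tᵢ·V₁/(2 cos θ_c) = 0.0432·790/(2·0.9690) = 17.61 m.

17.6 m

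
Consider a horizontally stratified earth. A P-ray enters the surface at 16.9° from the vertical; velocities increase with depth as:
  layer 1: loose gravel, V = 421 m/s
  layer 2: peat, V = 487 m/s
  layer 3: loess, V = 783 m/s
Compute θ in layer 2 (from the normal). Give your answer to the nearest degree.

Snell's law across each interface conserves sin θ / V, so sin θ_2 = V_2·sin θ₁/V₁.
sin θ_2 = 487 × sin 16.9° / 421 = 0.3363.
θ_2 = 19.65° from the vertical.

20°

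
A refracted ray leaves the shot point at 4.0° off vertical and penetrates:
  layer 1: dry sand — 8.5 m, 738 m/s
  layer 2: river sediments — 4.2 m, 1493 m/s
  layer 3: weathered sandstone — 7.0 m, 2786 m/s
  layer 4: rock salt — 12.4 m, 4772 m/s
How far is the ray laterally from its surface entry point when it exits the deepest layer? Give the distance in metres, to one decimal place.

Ray parameter p = sin 4.0° / 738 m/s = 9.4521e-05 s/m.
Layer 1: θ = 4.00°; offset = 8.5·tan 4.00° = 0.594 m.
Layer 2: sin θ = p·1493 = 0.1411 → θ = 8.11°; offset = 4.2·tan 8.11° = 0.599 m.
Layer 3: sin θ = p·2786 = 0.2633 → θ = 15.27°; offset = 7.0·tan 15.27° = 1.911 m.
Layer 4: sin θ = p·4772 = 0.4511 → θ = 26.81°; offset = 12.4·tan 26.81° = 6.267 m.
Σ offsets = 9.371 m.

9.4 m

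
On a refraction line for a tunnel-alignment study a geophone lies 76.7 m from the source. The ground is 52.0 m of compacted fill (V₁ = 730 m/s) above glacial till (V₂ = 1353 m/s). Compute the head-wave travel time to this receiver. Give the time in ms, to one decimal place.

t = x/V₂ + 2h·√(V₂²−V₁²)/(V₁V₂).
√(V₂²−V₁²) = √(1353²−730²) = 1139.2 m/s; delay term = 2·52.0·1139.2/(730·1353) = 0.11995 s.
t = 76.7/1353 + 0.11995 = 0.17664 s.

176.6 ms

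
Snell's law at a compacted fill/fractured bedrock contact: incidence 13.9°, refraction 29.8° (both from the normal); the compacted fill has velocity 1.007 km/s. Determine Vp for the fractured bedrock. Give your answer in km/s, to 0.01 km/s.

sin 13.9° = 0.2402; sin 29.8° = 0.4970.
V₂ = V₁·(sin θ₂/sin θ₁) = 1.007·(0.4970/0.2402) = 2.08 km/s.

2.08 km/s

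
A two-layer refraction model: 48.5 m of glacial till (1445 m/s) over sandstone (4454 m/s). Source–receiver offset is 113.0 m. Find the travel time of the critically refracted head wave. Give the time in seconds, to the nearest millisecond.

0.089 s

θ_c = arcsin(V₁/V₂) = arcsin(1445/4454) = 18.93°, cos θ_c = 0.9459.
Intercept time tᵢ = 2h cos θ_c / V₁ = 2·48.5·0.9459/1445 = 0.06350 s.
t = x/V₂ + tᵢ = 113.0/4454 + 0.06350 = 0.08887 s.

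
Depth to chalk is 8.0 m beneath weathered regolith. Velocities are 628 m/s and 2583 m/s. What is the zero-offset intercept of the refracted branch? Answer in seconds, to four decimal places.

θ_c = arcsin(V₁/V₂) = arcsin(628/2583) = 14.07°; cos θ_c = 0.9700.
tᵢ = 2h·cos θ_c / V₁ = 2·8.0·0.9700 / 628 = 0.02471 s.

0.0247 s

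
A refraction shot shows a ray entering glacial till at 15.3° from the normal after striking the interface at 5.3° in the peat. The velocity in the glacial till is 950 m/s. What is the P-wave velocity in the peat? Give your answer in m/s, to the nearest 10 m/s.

330 m/s

sin 5.3° = 0.0924; sin 15.3° = 0.2639.
V₁ = V₂·(sin θ₁/sin θ₂) = 950·(0.0924/0.2639) = 332.55 m/s.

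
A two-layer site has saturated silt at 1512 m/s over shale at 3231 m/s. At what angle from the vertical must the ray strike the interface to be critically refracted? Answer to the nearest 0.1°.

27.9°

Critical incidence: sin θ_c = V₁/V₂ = 1512/3231 = 0.4680.
θ_c = arcsin 0.4680 = 27.90°.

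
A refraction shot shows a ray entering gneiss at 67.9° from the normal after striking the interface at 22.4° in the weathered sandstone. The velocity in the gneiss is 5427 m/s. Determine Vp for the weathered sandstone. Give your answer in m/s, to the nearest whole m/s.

sin 22.4° = 0.3811; sin 67.9° = 0.9265.
V₁ = V₂·(sin θ₁/sin θ₂) = 5427·(0.3811/0.9265) = 2232.06 m/s.

2232 m/s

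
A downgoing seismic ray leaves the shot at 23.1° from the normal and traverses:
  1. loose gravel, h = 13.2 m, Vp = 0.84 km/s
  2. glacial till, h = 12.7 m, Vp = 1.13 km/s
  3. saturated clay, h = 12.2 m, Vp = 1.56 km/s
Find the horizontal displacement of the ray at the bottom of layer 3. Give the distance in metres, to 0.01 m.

Apply Snell's law at each interface; in layer i the horizontal offset is hᵢ·tan θᵢ.
Layer 1: θ = 23.10°; offset = 13.2·tan 23.10° = 5.6303 m.
Layer 2: sin θ = 1.13·sin 23.1°/0.84 = 0.5278, θ = 31.86°; offset = 12.7·tan 31.86° = 7.8915 m.
Layer 3: sin θ = 1.56·sin 23.1°/0.84 = 0.7286, θ = 46.77°; offset = 12.2·tan 46.77° = 12.9787 m.
Total horizontal offset = 26.5005 m.

26.50 m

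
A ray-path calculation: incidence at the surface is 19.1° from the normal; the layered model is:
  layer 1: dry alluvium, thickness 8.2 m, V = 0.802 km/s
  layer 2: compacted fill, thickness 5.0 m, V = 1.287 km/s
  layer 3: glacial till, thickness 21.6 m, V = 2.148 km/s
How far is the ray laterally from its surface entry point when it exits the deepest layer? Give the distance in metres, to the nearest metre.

45 m

Apply Snell's law at each interface; in layer i the horizontal offset is hᵢ·tan θᵢ.
Layer 1: θ = 19.10°; offset = 8.2·tan 19.10° = 2.840 m.
Layer 2: sin θ = 1.287·sin 19.1°/0.802 = 0.5251, θ = 31.67°; offset = 5.0·tan 31.67° = 3.085 m.
Layer 3: sin θ = 2.148·sin 19.1°/0.802 = 0.8764, θ = 61.21°; offset = 21.6·tan 61.21° = 39.306 m.
Summing the layer offsets gives 45.231 m.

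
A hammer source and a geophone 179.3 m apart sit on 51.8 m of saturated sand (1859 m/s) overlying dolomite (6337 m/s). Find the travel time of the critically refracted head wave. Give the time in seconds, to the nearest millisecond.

t = x/V₂ + 2h·√(V₂²−V₁²)/(V₁V₂).
√(V₂²−V₁²) = √(6337²−1859²) = 6058.2 m/s; delay term = 2·51.8·6058.2/(1859·6337) = 0.05328 s.
t = 179.3/6337 + 0.05328 = 0.08157 s.

0.082 s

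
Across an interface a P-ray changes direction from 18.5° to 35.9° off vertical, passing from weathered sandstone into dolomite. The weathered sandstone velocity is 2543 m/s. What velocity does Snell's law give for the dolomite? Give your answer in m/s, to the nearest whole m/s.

sin 18.5° = 0.3173; sin 35.9° = 0.5864.
V₂ = V₁·(sin θ₂/sin θ₁) = 2543·(0.5864/0.3173) = 4699.41 m/s.

4699 m/s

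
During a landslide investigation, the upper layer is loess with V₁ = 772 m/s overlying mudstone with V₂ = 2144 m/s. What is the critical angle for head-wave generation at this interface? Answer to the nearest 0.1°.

At critical incidence the refracted ray runs along the interface (θ₂ = 90°), so sin θ_c = V₁/V₂.
θ_c = arcsin(772/2144) = arcsin 0.3601 = 21.10°.

21.1°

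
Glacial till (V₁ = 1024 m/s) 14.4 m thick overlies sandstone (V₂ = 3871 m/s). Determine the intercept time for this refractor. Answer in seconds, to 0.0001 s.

0.0271 s

tᵢ = 2h·√(V₂²−V₁²)/(V₁V₂).
√(V₂²−V₁²) = √(3871²−1024²) = 3733.1 m/s.
tᵢ = 2·14.4·3733.1/(1024·3871) = 0.02712 s.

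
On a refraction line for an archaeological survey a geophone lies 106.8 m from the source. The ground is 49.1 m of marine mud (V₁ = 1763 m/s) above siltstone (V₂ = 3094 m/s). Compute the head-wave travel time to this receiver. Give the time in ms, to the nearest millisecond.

t = x/V₂ + 2h·√(V₂²−V₁²)/(V₁V₂).
√(V₂²−V₁²) = √(3094²−1763²) = 2542.6 m/s; delay term = 2·49.1·2542.6/(1763·3094) = 0.04577 s.
t = 106.8/3094 + 0.04577 = 0.08029 s.

80 ms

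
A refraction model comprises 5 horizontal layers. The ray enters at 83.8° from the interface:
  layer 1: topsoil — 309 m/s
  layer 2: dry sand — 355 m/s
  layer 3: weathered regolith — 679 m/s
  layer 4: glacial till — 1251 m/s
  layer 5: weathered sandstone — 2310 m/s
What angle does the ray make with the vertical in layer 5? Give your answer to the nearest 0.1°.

53.8°

From the normal: θ₁ = 90° − 83.8° = 6.2°.
Snell's law across each interface conserves sin θ / V, so sin θ_5 = V_5·sin θ₁/V₁.
sin θ_5 = 2310 × sin 6.2° / 309 = 0.8074.
θ_5 = 53.84° from the vertical.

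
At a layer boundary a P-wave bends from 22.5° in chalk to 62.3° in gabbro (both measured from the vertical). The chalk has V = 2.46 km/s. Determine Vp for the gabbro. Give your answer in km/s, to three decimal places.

sin 22.5° = 0.3827; sin 62.3° = 0.8854.
V₂ = V₁·(sin θ₂/sin θ₁) = 2.46·(0.8854/0.3827) = 5.692 km/s.

5.692 km/s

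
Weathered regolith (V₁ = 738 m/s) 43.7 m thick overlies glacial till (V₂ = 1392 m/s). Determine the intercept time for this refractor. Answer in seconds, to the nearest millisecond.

θ_c = arcsin(V₁/V₂) = arcsin(738/1392) = 32.02°; cos θ_c = 0.8479.
tᵢ = 2h·cos θ_c / V₁ = 2·43.7·0.8479 / 738 = 0.10041 s.

0.100 s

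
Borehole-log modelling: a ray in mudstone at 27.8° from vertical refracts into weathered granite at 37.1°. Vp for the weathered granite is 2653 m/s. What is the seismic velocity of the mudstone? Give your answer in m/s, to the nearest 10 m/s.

2050 m/s

Snell's law: sin 27.8°/V₁ = sin 37.1°/V₂.
V₁ = V₂·sin 27.8°/sin 37.1° = 2653 × 0.7732 = 2051.24 m/s.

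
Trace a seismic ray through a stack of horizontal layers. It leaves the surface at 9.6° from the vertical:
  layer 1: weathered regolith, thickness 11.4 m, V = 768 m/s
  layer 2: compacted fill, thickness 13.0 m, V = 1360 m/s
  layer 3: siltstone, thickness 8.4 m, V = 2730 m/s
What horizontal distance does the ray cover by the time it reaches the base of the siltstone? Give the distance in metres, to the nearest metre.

p = sin θ₁/V₁ = sin 9.6°/768 = 2.1715e-04 s/m is conserved through the stack.
Layer 1: θ = 9.60°; offset = 11.4·tan 9.60° = 1.928 m.
Layer 2: sin θ = p·1360 = 0.2953 → θ = 17.18°; offset = 13.0·tan 17.18° = 4.018 m.
Layer 3: sin θ = p·2730 = 0.5928 → θ = 36.36°; offset = 8.4·tan 36.36° = 6.183 m.
Total horizontal offset = 12.130 m.

12 m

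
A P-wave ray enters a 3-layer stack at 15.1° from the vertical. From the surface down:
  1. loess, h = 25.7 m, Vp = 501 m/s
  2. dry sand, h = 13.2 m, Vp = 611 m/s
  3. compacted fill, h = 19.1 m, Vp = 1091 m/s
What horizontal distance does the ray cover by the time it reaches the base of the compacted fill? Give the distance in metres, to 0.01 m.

Apply Snell's law at each interface; in layer i the horizontal offset is hᵢ·tan θᵢ.
Layer 1: θ = 15.10°; offset = 25.7·tan 15.10° = 6.9344 m.
Layer 2: sin θ = 611·sin 15.1°/501 = 0.3177, θ = 18.52°; offset = 13.2·tan 18.52° = 4.4228 m.
Layer 3: sin θ = 1091·sin 15.1°/501 = 0.5673, θ = 34.56°; offset = 19.1·tan 34.56° = 13.1571 m.
Total horizontal offset = 24.5143 m.

24.51 m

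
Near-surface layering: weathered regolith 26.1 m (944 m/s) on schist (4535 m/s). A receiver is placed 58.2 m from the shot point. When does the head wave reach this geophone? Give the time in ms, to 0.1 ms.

66.9 ms

t = x/V₂ + 2h·√(V₂²−V₁²)/(V₁V₂).
√(V₂²−V₁²) = √(4535²−944²) = 4435.7 m/s; delay term = 2·26.1·4435.7/(944·4535) = 0.05409 s.
t = 58.2/4535 + 0.05409 = 0.06692 s.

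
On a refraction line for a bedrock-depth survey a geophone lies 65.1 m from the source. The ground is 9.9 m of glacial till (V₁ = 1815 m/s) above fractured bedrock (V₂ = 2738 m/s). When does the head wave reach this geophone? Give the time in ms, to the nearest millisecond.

θ_c = arcsin(V₁/V₂) = arcsin(1815/2738) = 41.52°, cos θ_c = 0.7487.
Intercept time tᵢ = 2h cos θ_c / V₁ = 2·9.9·0.7487/1815 = 0.00817 s.
t = x/V₂ + tᵢ = 65.1/2738 + 0.00817 = 0.03194 s.

32 ms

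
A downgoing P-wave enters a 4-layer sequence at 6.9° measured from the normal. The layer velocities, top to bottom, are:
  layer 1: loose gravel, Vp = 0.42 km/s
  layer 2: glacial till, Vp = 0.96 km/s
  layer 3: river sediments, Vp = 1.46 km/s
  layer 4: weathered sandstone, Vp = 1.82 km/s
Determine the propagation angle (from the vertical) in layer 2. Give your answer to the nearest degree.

16°

Ray parameter p = sin 6.9° / 0.42 = 2.8604e-01 s/km.
sin θ_2 = p·V_2 = 2.8604e-01 × 0.96 = 0.2746.
θ_2 = arcsin 0.2746 = 15.94°.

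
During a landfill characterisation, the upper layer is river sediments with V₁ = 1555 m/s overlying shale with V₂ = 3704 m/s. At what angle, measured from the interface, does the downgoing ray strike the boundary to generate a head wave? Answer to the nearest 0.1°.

At critical incidence the refracted ray runs along the interface (θ₂ = 90°), so sin θ_c = V₁/V₂.
θ_c = arcsin(1555/3704) = arcsin 0.4198 = 24.82°.
Measured from the interface: 90° − 24.82° = 65.18°.

65.2°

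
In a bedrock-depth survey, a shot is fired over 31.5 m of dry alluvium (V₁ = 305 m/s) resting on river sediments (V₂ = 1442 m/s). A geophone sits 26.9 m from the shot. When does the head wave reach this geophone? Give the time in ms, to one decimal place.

t = x/V₂ + 2h·√(V₂²−V₁²)/(V₁V₂).
√(V₂²−V₁²) = √(1442²−305²) = 1409.4 m/s; delay term = 2·31.5·1409.4/(305·1442) = 0.20188 s.
t = 26.9/1442 + 0.20188 = 0.22054 s.

220.5 ms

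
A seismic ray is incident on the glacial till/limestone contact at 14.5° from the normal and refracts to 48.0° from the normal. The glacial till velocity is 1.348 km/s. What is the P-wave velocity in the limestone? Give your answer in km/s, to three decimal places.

4.001 km/s

Snell's law: sin 14.5°/V₁ = sin 48.0°/V₂.
V₂ = V₁·sin 48.0°/sin 14.5° = 1.348 × 2.9681 = 4.001 km/s.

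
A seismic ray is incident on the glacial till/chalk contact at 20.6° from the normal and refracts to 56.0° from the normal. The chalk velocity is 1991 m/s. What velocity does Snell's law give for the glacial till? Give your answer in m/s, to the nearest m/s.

845 m/s

sin 20.6° = 0.3518; sin 56.0° = 0.8290.
V₁ = V₂·(sin θ₁/sin θ₂) = 1991·(0.3518/0.8290) = 844.98 m/s.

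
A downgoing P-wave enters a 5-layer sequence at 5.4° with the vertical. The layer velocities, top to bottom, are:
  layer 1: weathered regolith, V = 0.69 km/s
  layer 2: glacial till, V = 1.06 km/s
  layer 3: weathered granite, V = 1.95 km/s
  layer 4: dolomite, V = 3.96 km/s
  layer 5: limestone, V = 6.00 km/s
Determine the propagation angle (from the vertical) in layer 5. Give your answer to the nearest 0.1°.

Ray parameter p = sin 5.4° / 0.69 = 1.3639e-01 s/km.
sin θ_5 = p·V_5 = 1.3639e-01 × 6.00 = 0.8183.
θ_5 = arcsin 0.8183 = 54.92°.

54.9°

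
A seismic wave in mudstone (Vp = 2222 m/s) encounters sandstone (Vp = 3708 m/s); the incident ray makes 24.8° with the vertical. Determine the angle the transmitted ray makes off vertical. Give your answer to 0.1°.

44.4°

Snell's law: sin θ₂ = (V₂/V₁)·sin θ₁ = (3708/2222)·sin 24.8° = 0.7000.
θ₂ = sin⁻¹(0.7000) = 44.42° (from vertical).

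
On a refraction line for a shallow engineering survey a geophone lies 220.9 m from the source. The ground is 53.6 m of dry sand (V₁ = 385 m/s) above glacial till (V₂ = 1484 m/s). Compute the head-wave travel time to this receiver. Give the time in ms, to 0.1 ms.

417.8 ms

θ_c = arcsin(V₁/V₂) = arcsin(385/1484) = 15.04°, cos θ_c = 0.9658.
Intercept time tᵢ = 2h cos θ_c / V₁ = 2·53.6·0.9658/385 = 0.26891 s.
t = x/V₂ + tᵢ = 220.9/1484 + 0.26891 = 0.41776 s.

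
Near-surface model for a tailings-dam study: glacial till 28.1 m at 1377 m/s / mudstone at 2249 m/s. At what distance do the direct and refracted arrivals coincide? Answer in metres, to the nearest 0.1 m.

114.6 m

θ_c = arcsin(1377/2249) = 37.75°, so cos θ_c = 0.7906 and tᵢ = 2h cos θ_c/V₁ = 0.0323 s.
At crossover x/V₁ = x/V₂ + tᵢ ⇒ x = tᵢ/(1/V₁ − 1/V₂) = 0.03227/(7.2622e-04 − 4.4464e-04) = 114.60 m.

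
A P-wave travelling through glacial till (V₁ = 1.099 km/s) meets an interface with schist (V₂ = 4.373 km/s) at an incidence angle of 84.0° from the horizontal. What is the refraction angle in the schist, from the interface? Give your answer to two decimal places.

65.42°

Angle from the normal: 90° − 84.0° = 6.0°.
Snell's law: sin θ₂ = (V₂/V₁)·sin θ₁ = (4.373/1.099)·sin 6.0° = 0.4159.
θ₂ = arcsin 0.4159 = 24.58° from the normal.
From the interface: 90° − 24.58° = 65.42°.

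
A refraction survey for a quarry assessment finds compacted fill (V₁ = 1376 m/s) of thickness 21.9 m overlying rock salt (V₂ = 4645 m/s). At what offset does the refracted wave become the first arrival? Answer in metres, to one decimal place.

x_cross = 2h·√((V₂+V₁)/(V₂−V₁)).
(V₂+V₁)/(V₂−V₁) = (4645+1376)/(4645−1376) = 1.8418; √ = 1.3571.
x_cross = 2·21.9·1.3571 = 59.44 m.

59.4 m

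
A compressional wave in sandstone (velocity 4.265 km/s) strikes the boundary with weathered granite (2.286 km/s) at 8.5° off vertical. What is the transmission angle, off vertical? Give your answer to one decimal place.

Snell's law: sin θ₂ = (V₂/V₁)·sin θ₁ = (2.286/4.265)·sin 8.5° = 0.0792.
θ₂ = sin⁻¹(0.0792) = 4.54° (from vertical).

4.5°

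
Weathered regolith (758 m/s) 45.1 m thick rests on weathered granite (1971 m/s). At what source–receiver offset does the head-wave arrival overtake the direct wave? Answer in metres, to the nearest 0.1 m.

135.3 m

x_cross = 2h·√((V₂+V₁)/(V₂−V₁)).
(V₂+V₁)/(V₂−V₁) = (1971+758)/(1971−758) = 2.2498; √ = 1.4999.
x_cross = 2·45.1·1.4999 = 135.29 m.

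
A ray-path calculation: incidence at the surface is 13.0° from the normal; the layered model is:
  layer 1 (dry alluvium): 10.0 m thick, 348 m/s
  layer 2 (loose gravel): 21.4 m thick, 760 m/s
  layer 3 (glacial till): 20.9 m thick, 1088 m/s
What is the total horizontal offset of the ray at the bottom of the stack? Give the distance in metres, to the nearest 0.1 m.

35.1 m

Ray parameter p = sin 13.0° / 348 m/s = 6.4641e-04 s/m.
Layer 1: θ = 13.00°; offset = 10.0·tan 13.00° = 2.309 m.
Layer 2: sin θ = p·760 = 0.4913 → θ = 29.42°; offset = 21.4·tan 29.42° = 12.070 m.
Layer 3: sin θ = p·1088 = 0.7033 → θ = 44.69°; offset = 20.9·tan 44.69° = 20.676 m.
Total horizontal offset = 35.055 m.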